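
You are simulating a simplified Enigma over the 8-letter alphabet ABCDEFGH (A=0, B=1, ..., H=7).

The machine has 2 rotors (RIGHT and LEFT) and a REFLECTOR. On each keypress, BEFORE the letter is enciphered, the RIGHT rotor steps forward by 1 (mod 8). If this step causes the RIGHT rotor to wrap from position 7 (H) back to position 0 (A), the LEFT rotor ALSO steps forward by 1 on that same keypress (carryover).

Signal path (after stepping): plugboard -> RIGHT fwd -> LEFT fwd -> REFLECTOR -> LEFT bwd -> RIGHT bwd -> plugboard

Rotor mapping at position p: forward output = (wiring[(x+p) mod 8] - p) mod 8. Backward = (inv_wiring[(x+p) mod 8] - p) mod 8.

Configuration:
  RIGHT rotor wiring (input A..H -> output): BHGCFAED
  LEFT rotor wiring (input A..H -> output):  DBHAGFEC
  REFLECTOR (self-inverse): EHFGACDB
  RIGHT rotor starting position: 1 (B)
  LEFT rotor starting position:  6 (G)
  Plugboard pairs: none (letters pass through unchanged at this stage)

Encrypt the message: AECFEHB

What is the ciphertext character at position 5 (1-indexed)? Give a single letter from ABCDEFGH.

Char 1 ('A'): step: R->2, L=6; A->plug->A->R->E->L->B->refl->H->L'->H->R'->G->plug->G
Char 2 ('E'): step: R->3, L=6; E->plug->E->R->A->L->G->refl->D->L'->D->R'->H->plug->H
Char 3 ('C'): step: R->4, L=6; C->plug->C->R->A->L->G->refl->D->L'->D->R'->F->plug->F
Char 4 ('F'): step: R->5, L=6; F->plug->F->R->B->L->E->refl->A->L'->G->R'->C->plug->C
Char 5 ('E'): step: R->6, L=6; E->plug->E->R->A->L->G->refl->D->L'->D->R'->C->plug->C

C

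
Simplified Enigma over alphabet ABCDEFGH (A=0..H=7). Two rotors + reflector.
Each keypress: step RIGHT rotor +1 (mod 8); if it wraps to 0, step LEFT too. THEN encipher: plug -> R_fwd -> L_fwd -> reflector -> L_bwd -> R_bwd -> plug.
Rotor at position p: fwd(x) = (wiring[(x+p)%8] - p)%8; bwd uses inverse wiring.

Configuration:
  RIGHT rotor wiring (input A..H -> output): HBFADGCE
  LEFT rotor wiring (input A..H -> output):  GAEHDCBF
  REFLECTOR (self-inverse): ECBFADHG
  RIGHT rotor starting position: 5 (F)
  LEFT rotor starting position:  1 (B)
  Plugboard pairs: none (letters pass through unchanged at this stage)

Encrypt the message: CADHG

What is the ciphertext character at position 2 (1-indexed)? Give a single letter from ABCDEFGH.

Char 1 ('C'): step: R->6, L=1; C->plug->C->R->B->L->D->refl->F->L'->H->R'->E->plug->E
Char 2 ('A'): step: R->7, L=1; A->plug->A->R->F->L->A->refl->E->L'->G->R'->D->plug->D

D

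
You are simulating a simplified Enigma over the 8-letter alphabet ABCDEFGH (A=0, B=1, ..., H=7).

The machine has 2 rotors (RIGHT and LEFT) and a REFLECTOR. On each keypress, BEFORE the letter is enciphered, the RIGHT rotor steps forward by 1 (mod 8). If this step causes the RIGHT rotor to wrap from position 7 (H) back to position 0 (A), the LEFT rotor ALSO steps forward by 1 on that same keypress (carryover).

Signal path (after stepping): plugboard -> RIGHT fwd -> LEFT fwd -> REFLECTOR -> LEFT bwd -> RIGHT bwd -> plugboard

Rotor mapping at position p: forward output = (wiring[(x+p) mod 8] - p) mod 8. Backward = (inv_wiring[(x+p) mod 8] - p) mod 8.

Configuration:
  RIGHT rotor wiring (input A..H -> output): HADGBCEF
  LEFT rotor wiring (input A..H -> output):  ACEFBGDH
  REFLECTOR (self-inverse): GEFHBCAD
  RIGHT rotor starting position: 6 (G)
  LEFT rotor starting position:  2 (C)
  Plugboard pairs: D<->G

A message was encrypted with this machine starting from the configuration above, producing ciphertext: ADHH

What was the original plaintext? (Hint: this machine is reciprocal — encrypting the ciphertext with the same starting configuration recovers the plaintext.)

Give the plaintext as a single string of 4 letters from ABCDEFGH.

Char 1 ('A'): step: R->7, L=2; A->plug->A->R->G->L->G->refl->A->L'->H->R'->E->plug->E
Char 2 ('D'): step: R->0, L->3 (L advanced); D->plug->G->R->E->L->E->refl->B->L'->H->R'->A->plug->A
Char 3 ('H'): step: R->1, L=3; H->plug->H->R->G->L->H->refl->D->L'->C->R'->B->plug->B
Char 4 ('H'): step: R->2, L=3; H->plug->H->R->G->L->H->refl->D->L'->C->R'->E->plug->E

Answer: EABE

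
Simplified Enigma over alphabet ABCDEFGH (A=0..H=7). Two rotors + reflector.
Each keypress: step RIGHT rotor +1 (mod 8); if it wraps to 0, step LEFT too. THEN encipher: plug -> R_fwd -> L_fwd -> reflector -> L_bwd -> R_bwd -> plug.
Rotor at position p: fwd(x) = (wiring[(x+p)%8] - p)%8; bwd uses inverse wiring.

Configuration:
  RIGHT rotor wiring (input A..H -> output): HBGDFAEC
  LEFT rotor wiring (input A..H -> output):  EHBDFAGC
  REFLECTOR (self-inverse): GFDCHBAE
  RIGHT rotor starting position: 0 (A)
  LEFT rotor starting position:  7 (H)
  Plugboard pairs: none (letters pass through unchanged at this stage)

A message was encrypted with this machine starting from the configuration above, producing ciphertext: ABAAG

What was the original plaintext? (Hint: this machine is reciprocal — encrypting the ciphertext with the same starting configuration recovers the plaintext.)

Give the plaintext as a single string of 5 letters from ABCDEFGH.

Answer: FDHDF

Derivation:
Char 1 ('A'): step: R->1, L=7; A->plug->A->R->A->L->D->refl->C->L'->D->R'->F->plug->F
Char 2 ('B'): step: R->2, L=7; B->plug->B->R->B->L->F->refl->B->L'->G->R'->D->plug->D
Char 3 ('A'): step: R->3, L=7; A->plug->A->R->A->L->D->refl->C->L'->D->R'->H->plug->H
Char 4 ('A'): step: R->4, L=7; A->plug->A->R->B->L->F->refl->B->L'->G->R'->D->plug->D
Char 5 ('G'): step: R->5, L=7; G->plug->G->R->G->L->B->refl->F->L'->B->R'->F->plug->F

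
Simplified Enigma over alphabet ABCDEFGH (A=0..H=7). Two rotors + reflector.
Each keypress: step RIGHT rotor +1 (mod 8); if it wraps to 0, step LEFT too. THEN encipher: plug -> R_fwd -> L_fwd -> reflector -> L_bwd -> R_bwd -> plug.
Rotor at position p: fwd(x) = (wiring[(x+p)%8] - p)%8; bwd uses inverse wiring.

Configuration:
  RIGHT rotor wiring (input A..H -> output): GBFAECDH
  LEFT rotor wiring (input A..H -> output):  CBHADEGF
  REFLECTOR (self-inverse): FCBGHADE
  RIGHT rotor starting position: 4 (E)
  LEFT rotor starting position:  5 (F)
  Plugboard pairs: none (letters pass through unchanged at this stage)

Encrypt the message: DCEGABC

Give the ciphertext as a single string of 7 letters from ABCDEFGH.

Char 1 ('D'): step: R->5, L=5; D->plug->D->R->B->L->B->refl->C->L'->F->R'->A->plug->A
Char 2 ('C'): step: R->6, L=5; C->plug->C->R->A->L->H->refl->E->L'->E->R'->H->plug->H
Char 3 ('E'): step: R->7, L=5; E->plug->E->R->B->L->B->refl->C->L'->F->R'->F->plug->F
Char 4 ('G'): step: R->0, L->6 (L advanced); G->plug->G->R->D->L->D->refl->G->L'->H->R'->H->plug->H
Char 5 ('A'): step: R->1, L=6; A->plug->A->R->A->L->A->refl->F->L'->G->R'->G->plug->G
Char 6 ('B'): step: R->2, L=6; B->plug->B->R->G->L->F->refl->A->L'->A->R'->D->plug->D
Char 7 ('C'): step: R->3, L=6; C->plug->C->R->H->L->G->refl->D->L'->D->R'->F->plug->F

Answer: AHFHGDF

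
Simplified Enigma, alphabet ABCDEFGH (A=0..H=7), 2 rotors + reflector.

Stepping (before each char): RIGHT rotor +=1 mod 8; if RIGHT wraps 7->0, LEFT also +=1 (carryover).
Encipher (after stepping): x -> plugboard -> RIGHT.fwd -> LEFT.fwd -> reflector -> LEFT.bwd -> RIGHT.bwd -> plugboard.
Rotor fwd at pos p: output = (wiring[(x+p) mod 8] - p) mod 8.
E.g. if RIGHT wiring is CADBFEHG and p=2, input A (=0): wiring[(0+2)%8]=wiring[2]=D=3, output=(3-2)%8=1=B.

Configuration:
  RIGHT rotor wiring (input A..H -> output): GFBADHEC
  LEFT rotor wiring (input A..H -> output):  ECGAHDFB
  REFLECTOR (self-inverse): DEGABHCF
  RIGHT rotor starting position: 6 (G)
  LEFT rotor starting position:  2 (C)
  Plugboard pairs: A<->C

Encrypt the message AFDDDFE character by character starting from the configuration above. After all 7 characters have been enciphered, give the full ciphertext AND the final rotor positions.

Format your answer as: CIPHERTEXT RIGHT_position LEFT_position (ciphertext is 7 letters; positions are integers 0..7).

Char 1 ('A'): step: R->7, L=2; A->plug->C->R->G->L->C->refl->G->L'->B->R'->E->plug->E
Char 2 ('F'): step: R->0, L->3 (L advanced); F->plug->F->R->H->L->D->refl->A->L'->C->R'->H->plug->H
Char 3 ('D'): step: R->1, L=3; D->plug->D->R->C->L->A->refl->D->L'->H->R'->C->plug->A
Char 4 ('D'): step: R->2, L=3; D->plug->D->R->F->L->B->refl->E->L'->B->R'->C->plug->A
Char 5 ('D'): step: R->3, L=3; D->plug->D->R->B->L->E->refl->B->L'->F->R'->A->plug->C
Char 6 ('F'): step: R->4, L=3; F->plug->F->R->B->L->E->refl->B->L'->F->R'->G->plug->G
Char 7 ('E'): step: R->5, L=3; E->plug->E->R->A->L->F->refl->H->L'->G->R'->H->plug->H
Final: ciphertext=EHAACGH, RIGHT=5, LEFT=3

Answer: EHAACGH 5 3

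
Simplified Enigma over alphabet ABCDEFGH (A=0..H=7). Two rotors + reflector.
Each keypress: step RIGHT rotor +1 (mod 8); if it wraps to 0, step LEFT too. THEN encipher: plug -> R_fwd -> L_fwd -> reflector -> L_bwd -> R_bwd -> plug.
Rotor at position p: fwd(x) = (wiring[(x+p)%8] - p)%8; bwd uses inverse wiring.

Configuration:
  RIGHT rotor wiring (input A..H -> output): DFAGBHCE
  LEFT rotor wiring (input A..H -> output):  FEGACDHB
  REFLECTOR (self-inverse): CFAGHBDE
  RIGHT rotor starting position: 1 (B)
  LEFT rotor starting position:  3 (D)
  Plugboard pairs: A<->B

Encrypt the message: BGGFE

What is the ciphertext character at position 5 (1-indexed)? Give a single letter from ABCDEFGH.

Char 1 ('B'): step: R->2, L=3; B->plug->A->R->G->L->B->refl->F->L'->A->R'->E->plug->E
Char 2 ('G'): step: R->3, L=3; G->plug->G->R->C->L->A->refl->C->L'->F->R'->H->plug->H
Char 3 ('G'): step: R->4, L=3; G->plug->G->R->E->L->G->refl->D->L'->H->R'->E->plug->E
Char 4 ('F'): step: R->5, L=3; F->plug->F->R->D->L->E->refl->H->L'->B->R'->G->plug->G
Char 5 ('E'): step: R->6, L=3; E->plug->E->R->C->L->A->refl->C->L'->F->R'->C->plug->C

C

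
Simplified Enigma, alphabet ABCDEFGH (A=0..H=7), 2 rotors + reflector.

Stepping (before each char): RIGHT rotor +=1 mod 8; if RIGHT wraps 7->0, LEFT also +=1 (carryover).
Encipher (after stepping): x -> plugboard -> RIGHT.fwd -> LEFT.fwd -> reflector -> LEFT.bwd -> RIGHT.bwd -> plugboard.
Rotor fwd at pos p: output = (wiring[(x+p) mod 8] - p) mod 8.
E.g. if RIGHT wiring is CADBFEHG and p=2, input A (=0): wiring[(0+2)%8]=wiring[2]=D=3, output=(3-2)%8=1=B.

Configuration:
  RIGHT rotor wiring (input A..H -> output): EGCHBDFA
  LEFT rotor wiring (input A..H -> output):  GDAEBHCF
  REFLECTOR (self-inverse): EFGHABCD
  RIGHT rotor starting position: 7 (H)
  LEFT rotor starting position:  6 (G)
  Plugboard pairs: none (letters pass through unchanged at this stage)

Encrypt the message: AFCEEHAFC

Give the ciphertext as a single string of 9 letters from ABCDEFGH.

Answer: FHDCACFHF

Derivation:
Char 1 ('A'): step: R->0, L->7 (L advanced); A->plug->A->R->E->L->F->refl->B->L'->D->R'->F->plug->F
Char 2 ('F'): step: R->1, L=7; F->plug->F->R->E->L->F->refl->B->L'->D->R'->H->plug->H
Char 3 ('C'): step: R->2, L=7; C->plug->C->R->H->L->D->refl->H->L'->B->R'->D->plug->D
Char 4 ('E'): step: R->3, L=7; E->plug->E->R->F->L->C->refl->G->L'->A->R'->C->plug->C
Char 5 ('E'): step: R->4, L=7; E->plug->E->R->A->L->G->refl->C->L'->F->R'->A->plug->A
Char 6 ('H'): step: R->5, L=7; H->plug->H->R->E->L->F->refl->B->L'->D->R'->C->plug->C
Char 7 ('A'): step: R->6, L=7; A->plug->A->R->H->L->D->refl->H->L'->B->R'->F->plug->F
Char 8 ('F'): step: R->7, L=7; F->plug->F->R->C->L->E->refl->A->L'->G->R'->H->plug->H
Char 9 ('C'): step: R->0, L->0 (L advanced); C->plug->C->R->C->L->A->refl->E->L'->D->R'->F->plug->F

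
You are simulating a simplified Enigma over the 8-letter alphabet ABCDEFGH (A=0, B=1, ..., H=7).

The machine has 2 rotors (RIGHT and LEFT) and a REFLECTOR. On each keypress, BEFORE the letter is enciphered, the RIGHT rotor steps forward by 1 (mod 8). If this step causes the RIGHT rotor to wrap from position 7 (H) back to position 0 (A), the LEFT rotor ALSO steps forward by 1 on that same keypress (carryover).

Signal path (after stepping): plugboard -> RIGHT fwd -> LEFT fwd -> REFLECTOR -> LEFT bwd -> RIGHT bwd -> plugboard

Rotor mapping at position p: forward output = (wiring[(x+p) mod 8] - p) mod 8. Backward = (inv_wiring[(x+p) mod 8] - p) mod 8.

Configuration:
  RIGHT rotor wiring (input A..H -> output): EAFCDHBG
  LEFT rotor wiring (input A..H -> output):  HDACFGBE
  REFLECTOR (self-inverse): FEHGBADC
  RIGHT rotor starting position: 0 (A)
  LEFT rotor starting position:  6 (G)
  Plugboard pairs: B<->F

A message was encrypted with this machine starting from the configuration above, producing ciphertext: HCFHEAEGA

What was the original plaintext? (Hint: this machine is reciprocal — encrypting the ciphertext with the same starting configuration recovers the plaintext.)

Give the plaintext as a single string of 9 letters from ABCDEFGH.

Char 1 ('H'): step: R->1, L=6; H->plug->H->R->D->L->F->refl->A->L'->H->R'->A->plug->A
Char 2 ('C'): step: R->2, L=6; C->plug->C->R->B->L->G->refl->D->L'->A->R'->B->plug->F
Char 3 ('F'): step: R->3, L=6; F->plug->B->R->A->L->D->refl->G->L'->B->R'->F->plug->B
Char 4 ('H'): step: R->4, L=6; H->plug->H->R->G->L->H->refl->C->L'->E->R'->F->plug->B
Char 5 ('E'): step: R->5, L=6; E->plug->E->R->D->L->F->refl->A->L'->H->R'->D->plug->D
Char 6 ('A'): step: R->6, L=6; A->plug->A->R->D->L->F->refl->A->L'->H->R'->E->plug->E
Char 7 ('E'): step: R->7, L=6; E->plug->E->R->D->L->F->refl->A->L'->H->R'->A->plug->A
Char 8 ('G'): step: R->0, L->7 (L advanced); G->plug->G->R->B->L->A->refl->F->L'->A->R'->B->plug->F
Char 9 ('A'): step: R->1, L=7; A->plug->A->R->H->L->C->refl->H->L'->G->R'->E->plug->E

Answer: AFBBDEAFE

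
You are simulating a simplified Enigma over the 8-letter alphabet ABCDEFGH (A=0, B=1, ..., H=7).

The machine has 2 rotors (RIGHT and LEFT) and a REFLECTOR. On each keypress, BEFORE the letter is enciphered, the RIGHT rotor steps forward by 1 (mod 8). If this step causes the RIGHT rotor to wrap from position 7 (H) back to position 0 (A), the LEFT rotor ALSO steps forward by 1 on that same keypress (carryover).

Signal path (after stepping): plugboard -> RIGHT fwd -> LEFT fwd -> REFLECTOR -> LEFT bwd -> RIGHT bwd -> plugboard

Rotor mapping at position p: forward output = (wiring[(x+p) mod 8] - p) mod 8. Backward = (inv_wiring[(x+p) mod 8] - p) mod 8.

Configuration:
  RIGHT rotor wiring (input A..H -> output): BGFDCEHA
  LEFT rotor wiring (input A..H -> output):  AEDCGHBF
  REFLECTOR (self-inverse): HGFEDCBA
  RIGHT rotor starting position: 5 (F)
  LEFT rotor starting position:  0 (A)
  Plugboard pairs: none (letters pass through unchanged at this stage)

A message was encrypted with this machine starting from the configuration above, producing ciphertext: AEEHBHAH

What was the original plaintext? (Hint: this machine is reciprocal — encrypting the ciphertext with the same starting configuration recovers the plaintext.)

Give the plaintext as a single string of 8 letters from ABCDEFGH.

Answer: BDFFADBA

Derivation:
Char 1 ('A'): step: R->6, L=0; A->plug->A->R->B->L->E->refl->D->L'->C->R'->B->plug->B
Char 2 ('E'): step: R->7, L=0; E->plug->E->R->E->L->G->refl->B->L'->G->R'->D->plug->D
Char 3 ('E'): step: R->0, L->1 (L advanced); E->plug->E->R->C->L->B->refl->G->L'->E->R'->F->plug->F
Char 4 ('H'): step: R->1, L=1; H->plug->H->R->A->L->D->refl->E->L'->G->R'->F->plug->F
Char 5 ('B'): step: R->2, L=1; B->plug->B->R->B->L->C->refl->F->L'->D->R'->A->plug->A
Char 6 ('H'): step: R->3, L=1; H->plug->H->R->C->L->B->refl->G->L'->E->R'->D->plug->D
Char 7 ('A'): step: R->4, L=1; A->plug->A->R->G->L->E->refl->D->L'->A->R'->B->plug->B
Char 8 ('H'): step: R->5, L=1; H->plug->H->R->F->L->A->refl->H->L'->H->R'->A->plug->A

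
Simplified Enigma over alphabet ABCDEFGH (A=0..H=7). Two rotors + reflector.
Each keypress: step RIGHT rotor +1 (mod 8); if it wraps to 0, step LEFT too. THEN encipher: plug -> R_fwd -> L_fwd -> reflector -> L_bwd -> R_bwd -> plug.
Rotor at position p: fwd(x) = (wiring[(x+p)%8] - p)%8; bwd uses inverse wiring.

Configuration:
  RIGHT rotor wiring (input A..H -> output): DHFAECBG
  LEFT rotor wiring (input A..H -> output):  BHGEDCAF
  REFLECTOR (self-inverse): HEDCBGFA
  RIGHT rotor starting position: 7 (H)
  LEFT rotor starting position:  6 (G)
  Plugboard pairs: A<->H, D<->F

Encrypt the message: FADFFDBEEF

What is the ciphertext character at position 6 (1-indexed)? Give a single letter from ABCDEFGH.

Char 1 ('F'): step: R->0, L->7 (L advanced); F->plug->D->R->A->L->G->refl->F->L'->E->R'->E->plug->E
Char 2 ('A'): step: R->1, L=7; A->plug->H->R->C->L->A->refl->H->L'->D->R'->D->plug->F
Char 3 ('D'): step: R->2, L=7; D->plug->F->R->E->L->F->refl->G->L'->A->R'->D->plug->F
Char 4 ('F'): step: R->3, L=7; F->plug->D->R->G->L->D->refl->C->L'->B->R'->B->plug->B
Char 5 ('F'): step: R->4, L=7; F->plug->D->R->C->L->A->refl->H->L'->D->R'->F->plug->D
Char 6 ('D'): step: R->5, L=7; D->plug->F->R->A->L->G->refl->F->L'->E->R'->B->plug->B

B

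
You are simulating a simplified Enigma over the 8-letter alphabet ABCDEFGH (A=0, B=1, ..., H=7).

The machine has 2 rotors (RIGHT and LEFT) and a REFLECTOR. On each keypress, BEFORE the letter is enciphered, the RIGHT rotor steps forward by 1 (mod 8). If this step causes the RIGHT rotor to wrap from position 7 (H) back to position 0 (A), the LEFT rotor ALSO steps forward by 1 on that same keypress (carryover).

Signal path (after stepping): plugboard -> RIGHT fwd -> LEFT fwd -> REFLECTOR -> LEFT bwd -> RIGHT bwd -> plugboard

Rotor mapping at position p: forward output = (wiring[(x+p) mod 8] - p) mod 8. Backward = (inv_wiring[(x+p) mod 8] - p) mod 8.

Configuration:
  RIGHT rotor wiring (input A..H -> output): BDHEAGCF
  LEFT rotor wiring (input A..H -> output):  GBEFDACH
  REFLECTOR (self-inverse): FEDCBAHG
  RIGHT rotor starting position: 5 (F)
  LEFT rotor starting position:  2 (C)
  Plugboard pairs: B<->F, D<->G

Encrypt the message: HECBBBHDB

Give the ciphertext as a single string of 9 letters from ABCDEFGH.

Char 1 ('H'): step: R->6, L=2; H->plug->H->R->A->L->C->refl->D->L'->B->R'->E->plug->E
Char 2 ('E'): step: R->7, L=2; E->plug->E->R->F->L->F->refl->A->L'->E->R'->C->plug->C
Char 3 ('C'): step: R->0, L->3 (L advanced); C->plug->C->R->H->L->B->refl->E->L'->E->R'->D->plug->G
Char 4 ('B'): step: R->1, L=3; B->plug->F->R->B->L->A->refl->F->L'->C->R'->A->plug->A
Char 5 ('B'): step: R->2, L=3; B->plug->F->R->D->L->H->refl->G->L'->G->R'->C->plug->C
Char 6 ('B'): step: R->3, L=3; B->plug->F->R->G->L->G->refl->H->L'->D->R'->C->plug->C
Char 7 ('H'): step: R->4, L=3; H->plug->H->R->A->L->C->refl->D->L'->F->R'->E->plug->E
Char 8 ('D'): step: R->5, L=3; D->plug->G->R->H->L->B->refl->E->L'->E->R'->D->plug->G
Char 9 ('B'): step: R->6, L=3; B->plug->F->R->G->L->G->refl->H->L'->D->R'->C->plug->C

Answer: ECGACCEGC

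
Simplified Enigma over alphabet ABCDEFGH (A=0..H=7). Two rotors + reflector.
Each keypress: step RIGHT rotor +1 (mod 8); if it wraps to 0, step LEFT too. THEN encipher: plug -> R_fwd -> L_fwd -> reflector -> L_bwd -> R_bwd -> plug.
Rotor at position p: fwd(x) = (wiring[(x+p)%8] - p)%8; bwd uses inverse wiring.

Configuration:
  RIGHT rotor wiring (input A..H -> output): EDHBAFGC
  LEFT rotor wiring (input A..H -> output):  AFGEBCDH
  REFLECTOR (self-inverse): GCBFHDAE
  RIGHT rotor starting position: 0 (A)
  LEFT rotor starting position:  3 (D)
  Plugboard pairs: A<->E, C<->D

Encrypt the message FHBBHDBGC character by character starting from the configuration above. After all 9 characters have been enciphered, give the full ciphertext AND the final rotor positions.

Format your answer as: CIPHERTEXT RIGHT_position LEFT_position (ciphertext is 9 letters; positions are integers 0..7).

Char 1 ('F'): step: R->1, L=3; F->plug->F->R->F->L->F->refl->D->L'->H->R'->D->plug->C
Char 2 ('H'): step: R->2, L=3; H->plug->H->R->B->L->G->refl->A->L'->D->R'->D->plug->C
Char 3 ('B'): step: R->3, L=3; B->plug->B->R->F->L->F->refl->D->L'->H->R'->E->plug->A
Char 4 ('B'): step: R->4, L=3; B->plug->B->R->B->L->G->refl->A->L'->D->R'->G->plug->G
Char 5 ('H'): step: R->5, L=3; H->plug->H->R->D->L->A->refl->G->L'->B->R'->B->plug->B
Char 6 ('D'): step: R->6, L=3; D->plug->C->R->G->L->C->refl->B->L'->A->R'->A->plug->E
Char 7 ('B'): step: R->7, L=3; B->plug->B->R->F->L->F->refl->D->L'->H->R'->H->plug->H
Char 8 ('G'): step: R->0, L->4 (L advanced); G->plug->G->R->G->L->C->refl->B->L'->F->R'->F->plug->F
Char 9 ('C'): step: R->1, L=4; C->plug->D->R->H->L->A->refl->G->L'->B->R'->G->plug->G
Final: ciphertext=CCAGBEHFG, RIGHT=1, LEFT=4

Answer: CCAGBEHFG 1 4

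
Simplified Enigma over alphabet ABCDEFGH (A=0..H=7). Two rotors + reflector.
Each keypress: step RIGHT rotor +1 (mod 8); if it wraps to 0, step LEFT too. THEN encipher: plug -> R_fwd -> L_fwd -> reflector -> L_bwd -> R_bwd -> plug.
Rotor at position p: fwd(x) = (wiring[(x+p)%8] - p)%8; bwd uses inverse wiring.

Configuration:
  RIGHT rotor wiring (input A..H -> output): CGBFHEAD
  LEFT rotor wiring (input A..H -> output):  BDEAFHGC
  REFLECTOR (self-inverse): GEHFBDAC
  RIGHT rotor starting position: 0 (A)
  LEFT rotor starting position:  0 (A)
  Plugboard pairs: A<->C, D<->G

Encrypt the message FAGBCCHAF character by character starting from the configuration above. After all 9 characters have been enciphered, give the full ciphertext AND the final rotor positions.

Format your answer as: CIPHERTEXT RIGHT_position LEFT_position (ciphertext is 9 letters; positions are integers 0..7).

Char 1 ('F'): step: R->1, L=0; F->plug->F->R->H->L->C->refl->H->L'->F->R'->A->plug->C
Char 2 ('A'): step: R->2, L=0; A->plug->C->R->F->L->H->refl->C->L'->H->R'->A->plug->C
Char 3 ('G'): step: R->3, L=0; G->plug->D->R->F->L->H->refl->C->L'->H->R'->F->plug->F
Char 4 ('B'): step: R->4, L=0; B->plug->B->R->A->L->B->refl->E->L'->C->R'->F->plug->F
Char 5 ('C'): step: R->5, L=0; C->plug->A->R->H->L->C->refl->H->L'->F->R'->D->plug->G
Char 6 ('C'): step: R->6, L=0; C->plug->A->R->C->L->E->refl->B->L'->A->R'->D->plug->G
Char 7 ('H'): step: R->7, L=0; H->plug->H->R->B->L->D->refl->F->L'->E->R'->A->plug->C
Char 8 ('A'): step: R->0, L->1 (L advanced); A->plug->C->R->B->L->D->refl->F->L'->F->R'->D->plug->G
Char 9 ('F'): step: R->1, L=1; F->plug->F->R->H->L->A->refl->G->L'->E->R'->C->plug->A
Final: ciphertext=CCFFGGCGA, RIGHT=1, LEFT=1

Answer: CCFFGGCGA 1 1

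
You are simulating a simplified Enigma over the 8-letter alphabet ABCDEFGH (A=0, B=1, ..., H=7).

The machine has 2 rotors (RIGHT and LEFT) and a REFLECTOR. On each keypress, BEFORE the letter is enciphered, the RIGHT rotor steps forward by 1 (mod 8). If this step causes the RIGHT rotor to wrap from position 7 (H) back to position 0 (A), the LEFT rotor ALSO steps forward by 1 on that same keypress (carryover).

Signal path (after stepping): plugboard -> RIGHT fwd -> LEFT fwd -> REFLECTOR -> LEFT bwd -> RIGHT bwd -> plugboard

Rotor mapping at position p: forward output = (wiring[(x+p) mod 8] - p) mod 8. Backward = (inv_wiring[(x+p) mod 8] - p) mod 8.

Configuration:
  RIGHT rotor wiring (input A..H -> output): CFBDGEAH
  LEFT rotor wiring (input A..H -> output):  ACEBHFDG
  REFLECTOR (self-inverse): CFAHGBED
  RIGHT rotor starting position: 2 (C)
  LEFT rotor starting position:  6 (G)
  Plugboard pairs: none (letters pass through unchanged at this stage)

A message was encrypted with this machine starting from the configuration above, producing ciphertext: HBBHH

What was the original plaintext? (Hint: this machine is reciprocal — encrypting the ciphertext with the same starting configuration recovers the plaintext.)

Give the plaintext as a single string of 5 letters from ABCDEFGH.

Answer: AEFGD

Derivation:
Char 1 ('H'): step: R->3, L=6; H->plug->H->R->G->L->B->refl->F->L'->A->R'->A->plug->A
Char 2 ('B'): step: R->4, L=6; B->plug->B->R->A->L->F->refl->B->L'->G->R'->E->plug->E
Char 3 ('B'): step: R->5, L=6; B->plug->B->R->D->L->E->refl->G->L'->E->R'->F->plug->F
Char 4 ('H'): step: R->6, L=6; H->plug->H->R->G->L->B->refl->F->L'->A->R'->G->plug->G
Char 5 ('H'): step: R->7, L=6; H->plug->H->R->B->L->A->refl->C->L'->C->R'->D->plug->D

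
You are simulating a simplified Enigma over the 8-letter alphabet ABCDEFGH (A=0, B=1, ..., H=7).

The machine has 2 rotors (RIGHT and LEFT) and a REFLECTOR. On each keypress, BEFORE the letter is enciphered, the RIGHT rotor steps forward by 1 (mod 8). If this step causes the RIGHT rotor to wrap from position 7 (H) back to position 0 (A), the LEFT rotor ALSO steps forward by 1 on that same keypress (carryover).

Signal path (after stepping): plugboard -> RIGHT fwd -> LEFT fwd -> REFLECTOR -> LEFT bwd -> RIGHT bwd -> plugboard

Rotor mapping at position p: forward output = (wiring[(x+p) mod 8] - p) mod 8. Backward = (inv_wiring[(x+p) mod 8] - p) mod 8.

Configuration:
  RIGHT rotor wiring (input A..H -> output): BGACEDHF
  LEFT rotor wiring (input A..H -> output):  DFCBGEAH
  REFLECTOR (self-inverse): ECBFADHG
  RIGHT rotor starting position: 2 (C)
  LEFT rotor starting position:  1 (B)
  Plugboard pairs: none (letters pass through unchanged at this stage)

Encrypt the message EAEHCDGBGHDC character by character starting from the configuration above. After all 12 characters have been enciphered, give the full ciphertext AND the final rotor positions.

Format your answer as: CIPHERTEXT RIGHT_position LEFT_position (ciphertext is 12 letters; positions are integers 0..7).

Answer: CFHGDCCCFCEG 6 2

Derivation:
Char 1 ('E'): step: R->3, L=1; E->plug->E->R->C->L->A->refl->E->L'->A->R'->C->plug->C
Char 2 ('A'): step: R->4, L=1; A->plug->A->R->A->L->E->refl->A->L'->C->R'->F->plug->F
Char 3 ('E'): step: R->5, L=1; E->plug->E->R->B->L->B->refl->C->L'->H->R'->H->plug->H
Char 4 ('H'): step: R->6, L=1; H->plug->H->R->F->L->H->refl->G->L'->G->R'->G->plug->G
Char 5 ('C'): step: R->7, L=1; C->plug->C->R->H->L->C->refl->B->L'->B->R'->D->plug->D
Char 6 ('D'): step: R->0, L->2 (L advanced); D->plug->D->R->C->L->E->refl->A->L'->A->R'->C->plug->C
Char 7 ('G'): step: R->1, L=2; G->plug->G->R->E->L->G->refl->H->L'->B->R'->C->plug->C
Char 8 ('B'): step: R->2, L=2; B->plug->B->R->A->L->A->refl->E->L'->C->R'->C->plug->C
Char 9 ('G'): step: R->3, L=2; G->plug->G->R->D->L->C->refl->B->L'->G->R'->F->plug->F
Char 10 ('H'): step: R->4, L=2; H->plug->H->R->G->L->B->refl->C->L'->D->R'->C->plug->C
Char 11 ('D'): step: R->5, L=2; D->plug->D->R->E->L->G->refl->H->L'->B->R'->E->plug->E
Char 12 ('C'): step: R->6, L=2; C->plug->C->R->D->L->C->refl->B->L'->G->R'->G->plug->G
Final: ciphertext=CFHGDCCCFCEG, RIGHT=6, LEFT=2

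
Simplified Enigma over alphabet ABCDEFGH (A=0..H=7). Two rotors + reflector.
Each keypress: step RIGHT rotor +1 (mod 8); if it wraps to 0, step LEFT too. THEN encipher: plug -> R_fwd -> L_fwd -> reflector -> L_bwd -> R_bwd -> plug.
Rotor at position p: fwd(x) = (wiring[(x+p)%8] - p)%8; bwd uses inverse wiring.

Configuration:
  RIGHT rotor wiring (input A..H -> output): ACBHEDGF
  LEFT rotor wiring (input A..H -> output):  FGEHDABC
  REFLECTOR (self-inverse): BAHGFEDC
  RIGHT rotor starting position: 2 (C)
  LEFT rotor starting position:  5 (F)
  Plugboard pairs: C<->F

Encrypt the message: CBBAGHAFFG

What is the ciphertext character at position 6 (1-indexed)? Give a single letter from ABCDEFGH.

Char 1 ('C'): step: R->3, L=5; C->plug->F->R->F->L->H->refl->C->L'->G->R'->H->plug->H
Char 2 ('B'): step: R->4, L=5; B->plug->B->R->H->L->G->refl->D->L'->A->R'->A->plug->A
Char 3 ('B'): step: R->5, L=5; B->plug->B->R->B->L->E->refl->F->L'->C->R'->G->plug->G
Char 4 ('A'): step: R->6, L=5; A->plug->A->R->A->L->D->refl->G->L'->H->R'->B->plug->B
Char 5 ('G'): step: R->7, L=5; G->plug->G->R->E->L->B->refl->A->L'->D->R'->C->plug->F
Char 6 ('H'): step: R->0, L->6 (L advanced); H->plug->H->R->F->L->B->refl->A->L'->D->R'->F->plug->C

C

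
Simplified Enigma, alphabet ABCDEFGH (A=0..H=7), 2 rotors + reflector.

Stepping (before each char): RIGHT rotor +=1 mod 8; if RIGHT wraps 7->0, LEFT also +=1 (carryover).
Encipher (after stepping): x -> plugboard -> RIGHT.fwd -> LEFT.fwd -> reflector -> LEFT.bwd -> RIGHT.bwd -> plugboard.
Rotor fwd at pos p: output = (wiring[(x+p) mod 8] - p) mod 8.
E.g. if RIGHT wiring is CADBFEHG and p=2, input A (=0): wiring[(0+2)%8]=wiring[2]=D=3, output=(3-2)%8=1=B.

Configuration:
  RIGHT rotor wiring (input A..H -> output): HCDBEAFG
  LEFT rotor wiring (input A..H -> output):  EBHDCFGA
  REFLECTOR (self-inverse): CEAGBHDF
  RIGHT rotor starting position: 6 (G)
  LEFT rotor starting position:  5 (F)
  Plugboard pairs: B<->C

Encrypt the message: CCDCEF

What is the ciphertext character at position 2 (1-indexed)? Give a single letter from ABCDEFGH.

Char 1 ('C'): step: R->7, L=5; C->plug->B->R->A->L->A->refl->C->L'->F->R'->F->plug->F
Char 2 ('C'): step: R->0, L->6 (L advanced); C->plug->B->R->C->L->G->refl->D->L'->D->R'->C->plug->B

B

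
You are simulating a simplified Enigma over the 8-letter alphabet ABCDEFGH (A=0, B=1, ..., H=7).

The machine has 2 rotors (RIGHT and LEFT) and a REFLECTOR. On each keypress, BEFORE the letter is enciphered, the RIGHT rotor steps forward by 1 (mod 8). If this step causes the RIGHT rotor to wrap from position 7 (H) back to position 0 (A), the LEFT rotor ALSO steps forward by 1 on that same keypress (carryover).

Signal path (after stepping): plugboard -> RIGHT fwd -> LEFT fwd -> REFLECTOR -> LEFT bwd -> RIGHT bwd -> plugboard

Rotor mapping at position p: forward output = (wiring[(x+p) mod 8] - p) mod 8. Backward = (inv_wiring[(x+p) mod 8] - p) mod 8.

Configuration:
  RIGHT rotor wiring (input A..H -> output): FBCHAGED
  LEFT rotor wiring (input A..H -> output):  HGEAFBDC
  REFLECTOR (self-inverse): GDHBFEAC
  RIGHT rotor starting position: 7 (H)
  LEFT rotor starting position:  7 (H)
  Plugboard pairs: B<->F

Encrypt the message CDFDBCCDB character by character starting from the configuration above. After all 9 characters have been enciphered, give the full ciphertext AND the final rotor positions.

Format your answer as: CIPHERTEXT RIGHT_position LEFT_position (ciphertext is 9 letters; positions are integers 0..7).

Answer: GACCGBHBF 0 1

Derivation:
Char 1 ('C'): step: R->0, L->0 (L advanced); C->plug->C->R->C->L->E->refl->F->L'->E->R'->G->plug->G
Char 2 ('D'): step: R->1, L=0; D->plug->D->R->H->L->C->refl->H->L'->A->R'->A->plug->A
Char 3 ('F'): step: R->2, L=0; F->plug->B->R->F->L->B->refl->D->L'->G->R'->C->plug->C
Char 4 ('D'): step: R->3, L=0; D->plug->D->R->B->L->G->refl->A->L'->D->R'->C->plug->C
Char 5 ('B'): step: R->4, L=0; B->plug->F->R->F->L->B->refl->D->L'->G->R'->G->plug->G
Char 6 ('C'): step: R->5, L=0; C->plug->C->R->G->L->D->refl->B->L'->F->R'->F->plug->B
Char 7 ('C'): step: R->6, L=0; C->plug->C->R->H->L->C->refl->H->L'->A->R'->H->plug->H
Char 8 ('D'): step: R->7, L=0; D->plug->D->R->D->L->A->refl->G->L'->B->R'->F->plug->B
Char 9 ('B'): step: R->0, L->1 (L advanced); B->plug->F->R->G->L->B->refl->D->L'->B->R'->B->plug->F
Final: ciphertext=GACCGBHBF, RIGHT=0, LEFT=1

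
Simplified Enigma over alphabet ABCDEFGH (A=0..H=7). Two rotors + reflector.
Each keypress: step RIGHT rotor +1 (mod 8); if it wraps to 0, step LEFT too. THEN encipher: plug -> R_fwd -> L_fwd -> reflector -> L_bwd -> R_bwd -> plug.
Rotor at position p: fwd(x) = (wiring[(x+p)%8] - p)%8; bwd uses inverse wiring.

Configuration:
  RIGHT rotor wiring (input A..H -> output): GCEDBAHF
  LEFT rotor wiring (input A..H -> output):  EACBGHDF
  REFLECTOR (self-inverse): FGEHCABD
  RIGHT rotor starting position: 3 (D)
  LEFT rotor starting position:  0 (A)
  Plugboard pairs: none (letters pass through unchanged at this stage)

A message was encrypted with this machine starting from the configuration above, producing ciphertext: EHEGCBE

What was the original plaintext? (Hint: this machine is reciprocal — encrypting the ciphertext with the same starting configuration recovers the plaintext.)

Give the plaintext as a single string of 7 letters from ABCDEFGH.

Answer: GAFBECD

Derivation:
Char 1 ('E'): step: R->4, L=0; E->plug->E->R->C->L->C->refl->E->L'->A->R'->G->plug->G
Char 2 ('H'): step: R->5, L=0; H->plug->H->R->E->L->G->refl->B->L'->D->R'->A->plug->A
Char 3 ('E'): step: R->6, L=0; E->plug->E->R->G->L->D->refl->H->L'->F->R'->F->plug->F
Char 4 ('G'): step: R->7, L=0; G->plug->G->R->B->L->A->refl->F->L'->H->R'->B->plug->B
Char 5 ('C'): step: R->0, L->1 (L advanced); C->plug->C->R->E->L->G->refl->B->L'->B->R'->E->plug->E
Char 6 ('B'): step: R->1, L=1; B->plug->B->R->D->L->F->refl->A->L'->C->R'->C->plug->C
Char 7 ('E'): step: R->2, L=1; E->plug->E->R->F->L->C->refl->E->L'->G->R'->D->plug->D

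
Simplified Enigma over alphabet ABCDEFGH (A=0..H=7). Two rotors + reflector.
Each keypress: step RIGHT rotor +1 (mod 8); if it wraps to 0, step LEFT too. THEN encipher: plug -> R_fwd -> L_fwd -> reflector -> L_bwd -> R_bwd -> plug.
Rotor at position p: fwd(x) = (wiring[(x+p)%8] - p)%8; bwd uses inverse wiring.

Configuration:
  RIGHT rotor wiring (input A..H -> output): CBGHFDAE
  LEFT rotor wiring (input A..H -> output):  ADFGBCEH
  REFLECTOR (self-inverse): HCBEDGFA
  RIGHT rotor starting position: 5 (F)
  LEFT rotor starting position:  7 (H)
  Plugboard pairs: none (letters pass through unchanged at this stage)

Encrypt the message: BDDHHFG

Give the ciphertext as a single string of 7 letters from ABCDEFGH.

Char 1 ('B'): step: R->6, L=7; B->plug->B->R->G->L->D->refl->E->L'->C->R'->A->plug->A
Char 2 ('D'): step: R->7, L=7; D->plug->D->R->H->L->F->refl->G->L'->D->R'->B->plug->B
Char 3 ('D'): step: R->0, L->0 (L advanced); D->plug->D->R->H->L->H->refl->A->L'->A->R'->G->plug->G
Char 4 ('H'): step: R->1, L=0; H->plug->H->R->B->L->D->refl->E->L'->G->R'->C->plug->C
Char 5 ('H'): step: R->2, L=0; H->plug->H->R->H->L->H->refl->A->L'->A->R'->G->plug->G
Char 6 ('F'): step: R->3, L=0; F->plug->F->R->H->L->H->refl->A->L'->A->R'->C->plug->C
Char 7 ('G'): step: R->4, L=0; G->plug->G->R->C->L->F->refl->G->L'->D->R'->H->plug->H

Answer: ABGCGCH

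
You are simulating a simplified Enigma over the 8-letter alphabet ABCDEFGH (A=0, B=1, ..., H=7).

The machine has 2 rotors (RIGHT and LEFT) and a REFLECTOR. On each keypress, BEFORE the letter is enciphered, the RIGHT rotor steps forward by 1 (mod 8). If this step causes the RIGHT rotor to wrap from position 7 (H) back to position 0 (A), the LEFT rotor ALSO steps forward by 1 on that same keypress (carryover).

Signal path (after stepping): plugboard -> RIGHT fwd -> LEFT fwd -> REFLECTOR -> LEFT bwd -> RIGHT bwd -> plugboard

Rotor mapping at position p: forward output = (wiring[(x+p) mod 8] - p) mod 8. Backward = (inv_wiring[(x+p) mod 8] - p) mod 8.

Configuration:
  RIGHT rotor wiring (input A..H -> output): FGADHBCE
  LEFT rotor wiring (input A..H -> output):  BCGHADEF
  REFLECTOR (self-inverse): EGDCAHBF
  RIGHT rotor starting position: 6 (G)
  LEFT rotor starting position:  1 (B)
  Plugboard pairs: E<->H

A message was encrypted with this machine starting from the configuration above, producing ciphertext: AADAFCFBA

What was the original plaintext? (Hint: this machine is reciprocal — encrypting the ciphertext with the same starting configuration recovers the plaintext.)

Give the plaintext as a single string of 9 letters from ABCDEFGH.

Answer: HEFBGHEGH

Derivation:
Char 1 ('A'): step: R->7, L=1; A->plug->A->R->F->L->D->refl->C->L'->E->R'->E->plug->H
Char 2 ('A'): step: R->0, L->2 (L advanced); A->plug->A->R->F->L->D->refl->C->L'->E->R'->H->plug->E
Char 3 ('D'): step: R->1, L=2; D->plug->D->R->G->L->H->refl->F->L'->B->R'->F->plug->F
Char 4 ('A'): step: R->2, L=2; A->plug->A->R->G->L->H->refl->F->L'->B->R'->B->plug->B
Char 5 ('F'): step: R->3, L=2; F->plug->F->R->C->L->G->refl->B->L'->D->R'->G->plug->G
Char 6 ('C'): step: R->4, L=2; C->plug->C->R->G->L->H->refl->F->L'->B->R'->E->plug->H
Char 7 ('F'): step: R->5, L=2; F->plug->F->R->D->L->B->refl->G->L'->C->R'->H->plug->E
Char 8 ('B'): step: R->6, L=2; B->plug->B->R->G->L->H->refl->F->L'->B->R'->G->plug->G
Char 9 ('A'): step: R->7, L=2; A->plug->A->R->F->L->D->refl->C->L'->E->R'->E->plug->H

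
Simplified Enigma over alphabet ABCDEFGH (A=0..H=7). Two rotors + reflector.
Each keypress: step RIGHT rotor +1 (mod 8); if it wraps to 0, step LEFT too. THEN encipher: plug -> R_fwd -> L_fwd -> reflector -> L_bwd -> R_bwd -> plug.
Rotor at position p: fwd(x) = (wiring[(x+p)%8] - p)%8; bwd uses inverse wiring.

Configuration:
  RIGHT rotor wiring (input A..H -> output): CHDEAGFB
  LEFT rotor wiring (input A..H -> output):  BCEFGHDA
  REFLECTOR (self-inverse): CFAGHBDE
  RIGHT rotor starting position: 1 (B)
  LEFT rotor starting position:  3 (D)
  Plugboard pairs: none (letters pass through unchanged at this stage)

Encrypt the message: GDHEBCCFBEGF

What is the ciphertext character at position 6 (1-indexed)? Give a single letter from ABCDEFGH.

Char 1 ('G'): step: R->2, L=3; G->plug->G->R->A->L->C->refl->A->L'->D->R'->E->plug->E
Char 2 ('D'): step: R->3, L=3; D->plug->D->R->C->L->E->refl->H->L'->G->R'->E->plug->E
Char 3 ('H'): step: R->4, L=3; H->plug->H->R->A->L->C->refl->A->L'->D->R'->F->plug->F
Char 4 ('E'): step: R->5, L=3; E->plug->E->R->C->L->E->refl->H->L'->G->R'->F->plug->F
Char 5 ('B'): step: R->6, L=3; B->plug->B->R->D->L->A->refl->C->L'->A->R'->H->plug->H
Char 6 ('C'): step: R->7, L=3; C->plug->C->R->A->L->C->refl->A->L'->D->R'->B->plug->B

B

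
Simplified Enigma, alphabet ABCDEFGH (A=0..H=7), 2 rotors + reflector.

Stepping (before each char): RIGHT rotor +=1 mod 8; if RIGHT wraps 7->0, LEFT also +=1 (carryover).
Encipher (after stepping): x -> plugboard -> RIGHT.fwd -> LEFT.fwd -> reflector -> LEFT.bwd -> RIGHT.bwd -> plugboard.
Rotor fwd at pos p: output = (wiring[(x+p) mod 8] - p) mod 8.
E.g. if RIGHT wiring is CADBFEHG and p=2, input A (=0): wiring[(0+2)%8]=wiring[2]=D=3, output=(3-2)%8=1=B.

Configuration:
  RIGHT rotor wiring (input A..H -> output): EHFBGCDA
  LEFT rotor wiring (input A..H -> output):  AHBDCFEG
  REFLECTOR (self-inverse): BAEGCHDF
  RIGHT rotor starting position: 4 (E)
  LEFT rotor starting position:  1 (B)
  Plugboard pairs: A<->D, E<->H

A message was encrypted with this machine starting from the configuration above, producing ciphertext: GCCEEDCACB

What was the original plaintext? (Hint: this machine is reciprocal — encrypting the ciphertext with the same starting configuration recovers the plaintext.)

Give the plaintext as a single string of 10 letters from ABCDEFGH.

Answer: HHBBDFAEBA

Derivation:
Char 1 ('G'): step: R->5, L=1; G->plug->G->R->E->L->E->refl->C->L'->C->R'->E->plug->H
Char 2 ('C'): step: R->6, L=1; C->plug->C->R->G->L->F->refl->H->L'->H->R'->E->plug->H
Char 3 ('C'): step: R->7, L=1; C->plug->C->R->A->L->G->refl->D->L'->F->R'->B->plug->B
Char 4 ('E'): step: R->0, L->2 (L advanced); E->plug->H->R->A->L->H->refl->F->L'->H->R'->B->plug->B
Char 5 ('E'): step: R->1, L=2; E->plug->H->R->D->L->D->refl->G->L'->G->R'->A->plug->D
Char 6 ('D'): step: R->2, L=2; D->plug->A->R->D->L->D->refl->G->L'->G->R'->F->plug->F
Char 7 ('C'): step: R->3, L=2; C->plug->C->R->H->L->F->refl->H->L'->A->R'->D->plug->A
Char 8 ('A'): step: R->4, L=2; A->plug->D->R->E->L->C->refl->E->L'->F->R'->H->plug->E
Char 9 ('C'): step: R->5, L=2; C->plug->C->R->D->L->D->refl->G->L'->G->R'->B->plug->B
Char 10 ('B'): step: R->6, L=2; B->plug->B->R->C->L->A->refl->B->L'->B->R'->D->plug->A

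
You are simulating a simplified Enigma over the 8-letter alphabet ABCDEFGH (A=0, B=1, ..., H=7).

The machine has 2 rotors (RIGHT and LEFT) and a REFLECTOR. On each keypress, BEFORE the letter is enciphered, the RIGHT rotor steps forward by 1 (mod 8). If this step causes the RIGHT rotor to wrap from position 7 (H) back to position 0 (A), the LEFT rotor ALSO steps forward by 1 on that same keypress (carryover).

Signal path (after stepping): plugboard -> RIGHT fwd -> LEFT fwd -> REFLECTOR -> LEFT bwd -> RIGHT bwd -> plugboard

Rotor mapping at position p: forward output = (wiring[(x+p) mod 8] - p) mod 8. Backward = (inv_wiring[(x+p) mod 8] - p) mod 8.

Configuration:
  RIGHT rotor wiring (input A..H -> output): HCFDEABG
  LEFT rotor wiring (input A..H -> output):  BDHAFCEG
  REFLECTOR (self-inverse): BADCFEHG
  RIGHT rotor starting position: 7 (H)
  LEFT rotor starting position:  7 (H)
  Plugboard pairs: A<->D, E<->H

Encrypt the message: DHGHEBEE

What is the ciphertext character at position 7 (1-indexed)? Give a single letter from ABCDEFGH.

Char 1 ('D'): step: R->0, L->0 (L advanced); D->plug->A->R->H->L->G->refl->H->L'->C->R'->B->plug->B
Char 2 ('H'): step: R->1, L=0; H->plug->E->R->H->L->G->refl->H->L'->C->R'->C->plug->C
Char 3 ('G'): step: R->2, L=0; G->plug->G->R->F->L->C->refl->D->L'->B->R'->B->plug->B
Char 4 ('H'): step: R->3, L=0; H->plug->E->R->D->L->A->refl->B->L'->A->R'->A->plug->D
Char 5 ('E'): step: R->4, L=0; E->plug->H->R->H->L->G->refl->H->L'->C->R'->D->plug->A
Char 6 ('B'): step: R->5, L=0; B->plug->B->R->E->L->F->refl->E->L'->G->R'->G->plug->G
Char 7 ('E'): step: R->6, L=0; E->plug->H->R->C->L->H->refl->G->L'->H->R'->E->plug->H

H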